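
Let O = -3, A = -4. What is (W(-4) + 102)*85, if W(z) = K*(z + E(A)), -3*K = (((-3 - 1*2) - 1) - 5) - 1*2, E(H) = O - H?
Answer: 7565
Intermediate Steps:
E(H) = -3 - H
K = 13/3 (K = -((((-3 - 1*2) - 1) - 5) - 1*2)/3 = -((((-3 - 2) - 1) - 5) - 2)/3 = -(((-5 - 1) - 5) - 2)/3 = -((-6 - 5) - 2)/3 = -(-11 - 2)/3 = -⅓*(-13) = 13/3 ≈ 4.3333)
W(z) = 13/3 + 13*z/3 (W(z) = 13*(z + (-3 - 1*(-4)))/3 = 13*(z + (-3 + 4))/3 = 13*(z + 1)/3 = 13*(1 + z)/3 = 13/3 + 13*z/3)
(W(-4) + 102)*85 = ((13/3 + (13/3)*(-4)) + 102)*85 = ((13/3 - 52/3) + 102)*85 = (-13 + 102)*85 = 89*85 = 7565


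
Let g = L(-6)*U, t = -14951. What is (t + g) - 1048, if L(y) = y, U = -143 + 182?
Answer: -16233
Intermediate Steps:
U = 39
g = -234 (g = -6*39 = -234)
(t + g) - 1048 = (-14951 - 234) - 1048 = -15185 - 1048 = -16233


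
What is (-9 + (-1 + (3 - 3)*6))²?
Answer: 100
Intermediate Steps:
(-9 + (-1 + (3 - 3)*6))² = (-9 + (-1 + 0*6))² = (-9 + (-1 + 0))² = (-9 - 1)² = (-10)² = 100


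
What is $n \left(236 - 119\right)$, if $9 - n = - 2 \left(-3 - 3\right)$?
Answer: $-351$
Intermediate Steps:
$n = -3$ ($n = 9 - - 2 \left(-3 - 3\right) = 9 - \left(-2\right) \left(-6\right) = 9 - 12 = -3$)
$n \left(236 - 119\right) = - 3 \left(236 - 119\right) = \left(-3\right) 117 = -351$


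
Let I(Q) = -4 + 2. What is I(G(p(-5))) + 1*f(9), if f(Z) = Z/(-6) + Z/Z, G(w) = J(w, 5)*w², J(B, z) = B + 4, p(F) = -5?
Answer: -5/2 ≈ -2.5000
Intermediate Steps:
J(B, z) = 4 + B
G(w) = w²*(4 + w) (G(w) = (4 + w)*w² = w²*(4 + w))
f(Z) = 1 - Z/6 (f(Z) = Z*(-⅙) + 1 = -Z/6 + 1 = 1 - Z/6)
I(Q) = -2
I(G(p(-5))) + 1*f(9) = -2 + 1*(1 - ⅙*9) = -2 + 1*(1 - 3/2) = -2 + 1*(-½) = -2 - ½ = -5/2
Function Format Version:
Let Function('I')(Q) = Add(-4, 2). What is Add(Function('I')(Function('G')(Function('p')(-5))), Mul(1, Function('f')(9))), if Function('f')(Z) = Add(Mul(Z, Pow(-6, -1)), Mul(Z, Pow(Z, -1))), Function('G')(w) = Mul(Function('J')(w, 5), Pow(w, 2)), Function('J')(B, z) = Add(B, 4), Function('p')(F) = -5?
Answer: Rational(-5, 2) ≈ -2.5000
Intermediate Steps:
Function('J')(B, z) = Add(4, B)
Function('G')(w) = Mul(Pow(w, 2), Add(4, w)) (Function('G')(w) = Mul(Add(4, w), Pow(w, 2)) = Mul(Pow(w, 2), Add(4, w)))
Function('f')(Z) = Add(1, Mul(Rational(-1, 6), Z)) (Function('f')(Z) = Add(Mul(Z, Rational(-1, 6)), 1) = Add(Mul(Rational(-1, 6), Z), 1) = Add(1, Mul(Rational(-1, 6), Z)))
Function('I')(Q) = -2
Add(Function('I')(Function('G')(Function('p')(-5))), Mul(1, Function('f')(9))) = Add(-2, Mul(1, Add(1, Mul(Rational(-1, 6), 9)))) = Add(-2, Mul(1, Add(1, Rational(-3, 2)))) = Add(-2, Mul(1, Rational(-1, 2))) = Add(-2, Rational(-1, 2)) = Rational(-5, 2)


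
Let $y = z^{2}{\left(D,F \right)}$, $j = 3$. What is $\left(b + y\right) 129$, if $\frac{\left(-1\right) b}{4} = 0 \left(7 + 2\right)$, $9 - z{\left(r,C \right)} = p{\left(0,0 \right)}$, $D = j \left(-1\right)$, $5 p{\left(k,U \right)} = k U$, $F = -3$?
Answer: $10449$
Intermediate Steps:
$p{\left(k,U \right)} = \frac{U k}{5}$ ($p{\left(k,U \right)} = \frac{k U}{5} = \frac{U k}{5}$)
$D = -3$ ($D = 3 \left(-1\right) = -3$)
$z{\left(r,C \right)} = 9$ ($z{\left(r,C \right)} = 9 - \frac{1}{5} \cdot 0 \cdot 0 = 9 - 0 = 9 + 0 = 9$)
$b = 0$ ($b = - 4 \cdot 0 \left(7 + 2\right) = - 4 \cdot 0 \cdot 9 = \left(-4\right) 0 = 0$)
$y = 81$ ($y = 9^{2} = 81$)
$\left(b + y\right) 129 = \left(0 + 81\right) 129 = 81 \cdot 129 = 10449$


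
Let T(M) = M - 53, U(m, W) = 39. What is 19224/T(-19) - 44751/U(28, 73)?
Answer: -18388/13 ≈ -1414.5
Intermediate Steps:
T(M) = -53 + M
19224/T(-19) - 44751/U(28, 73) = 19224/(-53 - 19) - 44751/39 = 19224/(-72) - 44751*1/39 = 19224*(-1/72) - 14917/13 = -267 - 14917/13 = -18388/13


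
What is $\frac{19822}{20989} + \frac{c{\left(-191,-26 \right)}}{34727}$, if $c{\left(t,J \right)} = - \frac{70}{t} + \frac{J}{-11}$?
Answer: $\frac{1446361798898}{1531387391303} \approx 0.94448$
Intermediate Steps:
$c{\left(t,J \right)} = - \frac{70}{t} - \frac{J}{11}$ ($c{\left(t,J \right)} = - \frac{70}{t} + J \left(- \frac{1}{11}\right) = - \frac{70}{t} - \frac{J}{11}$)
$\frac{19822}{20989} + \frac{c{\left(-191,-26 \right)}}{34727} = \frac{19822}{20989} + \frac{- \frac{70}{-191} - - \frac{26}{11}}{34727} = 19822 \cdot \frac{1}{20989} + \left(\left(-70\right) \left(- \frac{1}{191}\right) + \frac{26}{11}\right) \frac{1}{34727} = \frac{19822}{20989} + \left(\frac{70}{191} + \frac{26}{11}\right) \frac{1}{34727} = \frac{19822}{20989} + \frac{5736}{2101} \cdot \frac{1}{34727} = \frac{19822}{20989} + \frac{5736}{72961427} = \frac{1446361798898}{1531387391303}$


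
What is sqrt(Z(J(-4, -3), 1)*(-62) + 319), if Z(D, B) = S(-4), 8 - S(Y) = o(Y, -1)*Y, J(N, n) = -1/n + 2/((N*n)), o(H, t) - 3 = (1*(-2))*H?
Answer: I*sqrt(2905) ≈ 53.898*I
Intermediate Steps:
o(H, t) = 3 - 2*H (o(H, t) = 3 + (1*(-2))*H = 3 - 2*H)
J(N, n) = -1/n + 2/(N*n) (J(N, n) = -1/n + 2*(1/(N*n)) = -1/n + 2/(N*n))
S(Y) = 8 - Y*(3 - 2*Y) (S(Y) = 8 - (3 - 2*Y)*Y = 8 - Y*(3 - 2*Y))
Z(D, B) = 52 (Z(D, B) = 8 - 4*(-3 + 2*(-4)) = 8 - 4*(-3 - 8) = 8 - 4*(-11) = 8 + 44 = 52)
sqrt(Z(J(-4, -3), 1)*(-62) + 319) = sqrt(52*(-62) + 319) = sqrt(-3224 + 319) = sqrt(-2905) = I*sqrt(2905)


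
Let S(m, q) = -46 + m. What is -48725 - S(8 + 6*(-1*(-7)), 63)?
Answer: -48729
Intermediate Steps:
-48725 - S(8 + 6*(-1*(-7)), 63) = -48725 - (-46 + (8 + 6*(-1*(-7)))) = -48725 - (-46 + (8 + 6*7)) = -48725 - (-46 + (8 + 42)) = -48725 - (-46 + 50) = -48725 - 1*4 = -48725 - 4 = -48729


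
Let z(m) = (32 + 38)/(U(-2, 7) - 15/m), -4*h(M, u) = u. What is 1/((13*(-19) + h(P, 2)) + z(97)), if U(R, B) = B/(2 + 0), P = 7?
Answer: -1298/294095 ≈ -0.0044135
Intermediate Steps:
h(M, u) = -u/4
U(R, B) = B/2
z(m) = 70/(7/2 - 15/m) (z(m) = (32 + 38)/((½)*7 - 15/m) = 70/(7/2 - 15/m))
1/((13*(-19) + h(P, 2)) + z(97)) = 1/((13*(-19) - ¼*2) + 140*97/(-30 + 7*97)) = 1/((-247 - ½) + 140*97/(-30 + 679)) = 1/(-495/2 + 140*97/649) = 1/(-495/2 + 140*97*(1/649)) = 1/(-495/2 + 13580/649) = 1/(-294095/1298) = -1298/294095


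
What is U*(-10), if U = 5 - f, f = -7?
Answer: -120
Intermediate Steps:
U = 12 (U = 5 - 1*(-7) = 5 + 7 = 12)
U*(-10) = 12*(-10) = -120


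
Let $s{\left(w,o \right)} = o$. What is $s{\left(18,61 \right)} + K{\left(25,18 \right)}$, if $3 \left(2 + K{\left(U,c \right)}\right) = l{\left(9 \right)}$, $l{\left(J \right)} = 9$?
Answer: $62$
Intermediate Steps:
$K{\left(U,c \right)} = 1$ ($K{\left(U,c \right)} = -2 + \frac{1}{3} \cdot 9 = -2 + 3 = 1$)
$s{\left(18,61 \right)} + K{\left(25,18 \right)} = 61 + 1 = 62$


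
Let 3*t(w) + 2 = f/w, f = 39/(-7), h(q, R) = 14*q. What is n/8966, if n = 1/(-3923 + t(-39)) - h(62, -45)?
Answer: -71519749/738762536 ≈ -0.096810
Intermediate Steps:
f = -39/7 (f = 39*(-⅐) = -39/7 ≈ -5.5714)
t(w) = -⅔ - 13/(7*w) (t(w) = -⅔ + (-39/(7*w))/3 = -⅔ - 13/(7*w))
n = -71519749/82396 (n = 1/(-3923 + (1/21)*(-39 - 14*(-39))/(-39)) - 14*62 = 1/(-3923 + (1/21)*(-1/39)*(-39 + 546)) - 1*868 = 1/(-3923 + (1/21)*(-1/39)*507) - 868 = 1/(-3923 - 13/21) - 868 = 1/(-82396/21) - 868 = -21/82396 - 868 = -71519749/82396 ≈ -868.00)
n/8966 = -71519749/82396/8966 = -71519749/82396*1/8966 = -71519749/738762536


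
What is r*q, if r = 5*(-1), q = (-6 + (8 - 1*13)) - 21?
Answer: 160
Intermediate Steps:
q = -32 (q = (-6 + (8 - 13)) - 21 = (-6 - 5) - 21 = -11 - 21 = -32)
r = -5
r*q = -5*(-32) = 160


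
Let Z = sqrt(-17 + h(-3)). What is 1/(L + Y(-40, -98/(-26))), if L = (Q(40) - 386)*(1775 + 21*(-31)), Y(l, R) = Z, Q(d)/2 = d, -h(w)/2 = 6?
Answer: -343944/118297475165 - I*sqrt(29)/118297475165 ≈ -2.9075e-6 - 4.5522e-11*I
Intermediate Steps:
h(w) = -12 (h(w) = -2*6 = -12)
Q(d) = 2*d
Z = I*sqrt(29) (Z = sqrt(-17 - 12) = sqrt(-29) = I*sqrt(29) ≈ 5.3852*I)
Y(l, R) = I*sqrt(29)
L = -343944 (L = (2*40 - 386)*(1775 + 21*(-31)) = (80 - 386)*(1775 - 651) = -306*1124 = -343944)
1/(L + Y(-40, -98/(-26))) = 1/(-343944 + I*sqrt(29))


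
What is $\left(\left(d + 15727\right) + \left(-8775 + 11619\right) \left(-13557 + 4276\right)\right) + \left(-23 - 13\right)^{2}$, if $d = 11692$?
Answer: $-26366449$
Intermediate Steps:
$\left(\left(d + 15727\right) + \left(-8775 + 11619\right) \left(-13557 + 4276\right)\right) + \left(-23 - 13\right)^{2} = \left(\left(11692 + 15727\right) + \left(-8775 + 11619\right) \left(-13557 + 4276\right)\right) + \left(-23 - 13\right)^{2} = \left(27419 + 2844 \left(-9281\right)\right) + \left(-36\right)^{2} = \left(27419 - 26395164\right) + 1296 = -26367745 + 1296 = -26366449$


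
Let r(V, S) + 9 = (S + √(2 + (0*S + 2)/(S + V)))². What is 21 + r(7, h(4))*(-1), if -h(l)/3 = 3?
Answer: -34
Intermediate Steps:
h(l) = -9 (h(l) = -3*3 = -9)
r(V, S) = -9 + (S + √(2 + 2/(S + V)))² (r(V, S) = -9 + (S + √(2 + (0*S + 2)/(S + V)))² = -9 + (S + √(2 + (0 + 2)/(S + V)))² = -9 + (S + √(2 + 2/(S + V)))²)
21 + r(7, h(4))*(-1) = 21 + (-9 + (-9 + √2*√((1 - 9 + 7)/(-9 + 7)))²)*(-1) = 21 + (-9 + (-9 + √2*√(-1/(-2)))²)*(-1) = 21 + (-9 + (-9 + √2*√(-½*(-1)))²)*(-1) = 21 + (-9 + (-9 + √2*√(½))²)*(-1) = 21 + (-9 + (-9 + √2*(√2/2))²)*(-1) = 21 + (-9 + (-9 + 1)²)*(-1) = 21 + (-9 + (-8)²)*(-1) = 21 + (-9 + 64)*(-1) = 21 + 55*(-1) = 21 - 55 = -34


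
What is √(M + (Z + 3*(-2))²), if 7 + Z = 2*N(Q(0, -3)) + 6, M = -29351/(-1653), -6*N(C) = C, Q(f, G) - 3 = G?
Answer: 14*√930639/1653 ≈ 8.1704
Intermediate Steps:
Q(f, G) = 3 + G
N(C) = -C/6
M = 29351/1653 (M = -29351*(-1/1653) = 29351/1653 ≈ 17.756)
Z = -1 (Z = -7 + (2*(-(3 - 3)/6) + 6) = -7 + (2*(-⅙*0) + 6) = -7 + (2*0 + 6) = -7 + (0 + 6) = -7 + 6 = -1)
√(M + (Z + 3*(-2))²) = √(29351/1653 + (-1 + 3*(-2))²) = √(29351/1653 + (-1 - 6)²) = √(29351/1653 + (-7)²) = √(29351/1653 + 49) = √(110348/1653) = 14*√930639/1653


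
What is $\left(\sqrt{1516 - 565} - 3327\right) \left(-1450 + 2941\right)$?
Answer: $-4960557 + 1491 \sqrt{951} \approx -4.9146 \cdot 10^{6}$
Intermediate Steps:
$\left(\sqrt{1516 - 565} - 3327\right) \left(-1450 + 2941\right) = \left(\sqrt{951} - 3327\right) 1491 = \left(-3327 + \sqrt{951}\right) 1491 = -4960557 + 1491 \sqrt{951}$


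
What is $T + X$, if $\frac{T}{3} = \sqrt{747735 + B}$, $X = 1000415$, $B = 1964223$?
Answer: $1000415 + 3 \sqrt{2711958} \approx 1.0054 \cdot 10^{6}$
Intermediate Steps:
$T = 3 \sqrt{2711958}$ ($T = 3 \sqrt{747735 + 1964223} = 3 \sqrt{2711958} \approx 4940.4$)
$T + X = 3 \sqrt{2711958} + 1000415 = 1000415 + 3 \sqrt{2711958}$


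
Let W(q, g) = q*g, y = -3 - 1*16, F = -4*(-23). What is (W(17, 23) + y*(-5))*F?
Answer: 44712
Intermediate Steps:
F = 92
y = -19 (y = -3 - 16 = -19)
W(q, g) = g*q
(W(17, 23) + y*(-5))*F = (23*17 - 19*(-5))*92 = (391 + 95)*92 = 486*92 = 44712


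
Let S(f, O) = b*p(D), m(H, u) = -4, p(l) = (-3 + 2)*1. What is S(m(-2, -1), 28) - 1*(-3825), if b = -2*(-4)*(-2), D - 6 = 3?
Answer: 3841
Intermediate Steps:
D = 9 (D = 6 + 3 = 9)
p(l) = -1 (p(l) = -1*1 = -1)
b = -16 (b = 8*(-2) = -16)
S(f, O) = 16 (S(f, O) = -16*(-1) = 16)
S(m(-2, -1), 28) - 1*(-3825) = 16 - 1*(-3825) = 16 + 3825 = 3841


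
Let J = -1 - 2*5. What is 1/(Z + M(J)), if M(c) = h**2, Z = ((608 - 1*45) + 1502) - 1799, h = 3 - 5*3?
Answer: 1/410 ≈ 0.0024390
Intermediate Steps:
J = -11 (J = -1 - 10 = -11)
h = -12 (h = 3 - 15 = -12)
Z = 266 (Z = ((608 - 45) + 1502) - 1799 = (563 + 1502) - 1799 = 2065 - 1799 = 266)
M(c) = 144 (M(c) = (-12)**2 = 144)
1/(Z + M(J)) = 1/(266 + 144) = 1/410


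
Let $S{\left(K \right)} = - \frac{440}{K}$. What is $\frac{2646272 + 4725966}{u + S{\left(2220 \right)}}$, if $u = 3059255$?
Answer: $\frac{818318418}{339577283} \approx 2.4098$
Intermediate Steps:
$\frac{2646272 + 4725966}{u + S{\left(2220 \right)}} = \frac{2646272 + 4725966}{3059255 - \frac{440}{2220}} = \frac{7372238}{3059255 - \frac{22}{111}} = \frac{7372238}{\frac{339577283}{111}} = 7372238 \cdot \frac{111}{339577283} = \frac{818318418}{339577283}$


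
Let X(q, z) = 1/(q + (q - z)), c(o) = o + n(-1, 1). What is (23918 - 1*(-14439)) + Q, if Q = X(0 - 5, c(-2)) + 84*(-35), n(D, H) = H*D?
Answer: 247918/7 ≈ 35417.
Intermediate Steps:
n(D, H) = D*H
c(o) = -1 + o (c(o) = o - 1*1 = o - 1 = -1 + o)
X(q, z) = 1/(-z + 2*q)
Q = -20581/7 (Q = 1/(-(-1 - 2) + 2*(0 - 5)) + 84*(-35) = 1/(-1*(-3) + 2*(-5)) - 2940 = 1/(3 - 10) - 2940 = 1/(-7) - 2940 = -⅐ - 2940 = -20581/7 ≈ -2940.1)
(23918 - 1*(-14439)) + Q = (23918 - 1*(-14439)) - 20581/7 = (23918 + 14439) - 20581/7 = 38357 - 20581/7 = 247918/7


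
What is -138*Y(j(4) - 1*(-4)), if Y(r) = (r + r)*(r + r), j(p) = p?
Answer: -35328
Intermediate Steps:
Y(r) = 4*r**2 (Y(r) = (2*r)*(2*r) = 4*r**2)
-138*Y(j(4) - 1*(-4)) = -552*(4 - 1*(-4))**2 = -552*(4 + 4)**2 = -552*8**2 = -552*64 = -138*256 = -35328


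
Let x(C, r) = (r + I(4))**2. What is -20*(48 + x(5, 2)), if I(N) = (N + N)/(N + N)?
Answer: -1140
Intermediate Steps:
I(N) = 1 (I(N) = (2*N)/((2*N)) = (2*N)*(1/(2*N)) = 1)
x(C, r) = (1 + r)**2 (x(C, r) = (r + 1)**2 = (1 + r)**2)
-20*(48 + x(5, 2)) = -20*(48 + (1 + 2)**2) = -20*(48 + 3**2) = -20*(48 + 9) = -20*57 = -1140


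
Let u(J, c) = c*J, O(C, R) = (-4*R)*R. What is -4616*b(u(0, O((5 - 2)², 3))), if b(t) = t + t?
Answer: 0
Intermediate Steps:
O(C, R) = -4*R²
u(J, c) = J*c
b(t) = 2*t
-4616*b(u(0, O((5 - 2)², 3))) = -9232*0*(-4*3²) = -9232*0*(-4*9) = -9232*0*(-36) = -9232*0 = -4616*0 = 0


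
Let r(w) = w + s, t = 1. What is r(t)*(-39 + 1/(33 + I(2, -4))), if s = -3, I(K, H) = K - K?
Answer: 2572/33 ≈ 77.939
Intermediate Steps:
I(K, H) = 0
r(w) = -3 + w (r(w) = w - 3 = -3 + w)
r(t)*(-39 + 1/(33 + I(2, -4))) = (-3 + 1)*(-39 + 1/(33 + 0)) = -2*(-39 + 1/33) = -2*(-1286/33) = 2572/33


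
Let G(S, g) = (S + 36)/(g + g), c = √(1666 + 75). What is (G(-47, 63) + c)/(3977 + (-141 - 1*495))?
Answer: -11/420966 + √1741/3341 ≈ 0.012463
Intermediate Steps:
c = √1741 ≈ 41.725
G(S, g) = (36 + S)/(2*g) (G(S, g) = (36 + S)/((2*g)) = (36 + S)*(1/(2*g)) = (36 + S)/(2*g))
(G(-47, 63) + c)/(3977 + (-141 - 1*495)) = ((½)*(36 - 47)/63 + √1741)/(3977 + (-141 - 1*495)) = ((½)*(1/63)*(-11) + √1741)/(3977 + (-141 - 495)) = (-11/126 + √1741)/(3977 - 636) = (-11/126 + √1741)/3341 = (-11/126 + √1741)*(1/3341) = -11/420966 + √1741/3341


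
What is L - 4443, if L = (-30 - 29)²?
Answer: -962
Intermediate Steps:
L = 3481 (L = (-59)² = 3481)
L - 4443 = 3481 - 4443 = -962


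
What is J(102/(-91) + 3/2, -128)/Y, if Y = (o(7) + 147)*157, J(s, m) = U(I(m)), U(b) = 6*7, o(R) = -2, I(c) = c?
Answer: 42/22765 ≈ 0.0018449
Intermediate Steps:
U(b) = 42
J(s, m) = 42
Y = 22765 (Y = (-2 + 147)*157 = 145*157 = 22765)
J(102/(-91) + 3/2, -128)/Y = 42/22765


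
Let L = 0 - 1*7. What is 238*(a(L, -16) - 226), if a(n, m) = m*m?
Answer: 7140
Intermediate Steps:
L = -7 (L = 0 - 7 = -7)
a(n, m) = m**2
238*(a(L, -16) - 226) = 238*((-16)**2 - 226) = 238*(256 - 226) = 238*30 = 7140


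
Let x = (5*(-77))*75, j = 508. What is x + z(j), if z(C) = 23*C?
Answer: -17191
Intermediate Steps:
x = -28875 (x = -385*75 = -28875)
x + z(j) = -28875 + 23*508 = -28875 + 11684 = -17191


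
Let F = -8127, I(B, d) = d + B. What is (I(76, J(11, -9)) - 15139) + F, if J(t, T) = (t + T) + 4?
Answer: -23184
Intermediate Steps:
J(t, T) = 4 + T + t (J(t, T) = (T + t) + 4 = 4 + T + t)
I(B, d) = B + d
(I(76, J(11, -9)) - 15139) + F = ((76 + (4 - 9 + 11)) - 15139) - 8127 = ((76 + 6) - 15139) - 8127 = (82 - 15139) - 8127 = -15057 - 8127 = -23184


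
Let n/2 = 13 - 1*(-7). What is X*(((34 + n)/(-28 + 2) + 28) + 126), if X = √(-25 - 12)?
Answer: 1965*I*√37/13 ≈ 919.43*I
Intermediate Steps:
X = I*√37 (X = √(-37) = I*√37 ≈ 6.0828*I)
n = 40 (n = 2*(13 - 1*(-7)) = 2*(13 + 7) = 2*20 = 40)
X*(((34 + n)/(-28 + 2) + 28) + 126) = (I*√37)*(((34 + 40)/(-28 + 2) + 28) + 126) = (I*√37)*((74/(-26) + 28) + 126) = (I*√37)*((74*(-1/26) + 28) + 126) = (I*√37)*((-37/13 + 28) + 126) = (I*√37)*(327/13 + 126) = (I*√37)*(1965/13) = 1965*I*√37/13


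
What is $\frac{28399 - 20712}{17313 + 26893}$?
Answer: $\frac{7687}{44206} \approx 0.17389$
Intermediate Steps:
$\frac{28399 - 20712}{17313 + 26893} = \frac{7687}{44206}$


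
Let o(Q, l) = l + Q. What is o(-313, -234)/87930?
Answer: -547/87930 ≈ -0.0062209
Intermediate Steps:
o(Q, l) = Q + l
o(-313, -234)/87930 = (-313 - 234)/87930 = -547*1/87930 = -547/87930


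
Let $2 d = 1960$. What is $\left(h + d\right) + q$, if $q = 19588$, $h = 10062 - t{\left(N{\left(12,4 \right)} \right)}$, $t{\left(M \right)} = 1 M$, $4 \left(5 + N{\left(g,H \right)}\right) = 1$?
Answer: $\frac{122539}{4} \approx 30635.0$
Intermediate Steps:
$N{\left(g,H \right)} = - \frac{19}{4}$ ($N{\left(g,H \right)} = -5 + \frac{1}{4} \cdot 1 = -5 + \frac{1}{4} = - \frac{19}{4}$)
$t{\left(M \right)} = M$
$h = \frac{40267}{4}$ ($h = 10062 - - \frac{19}{4} = 10062 + \frac{19}{4} = \frac{40267}{4} \approx 10067.0$)
$d = 980$ ($d = \frac{1}{2} \cdot 1960 = 980$)
$\left(h + d\right) + q = \left(\frac{40267}{4} + 980\right) + 19588 = \frac{44187}{4} + 19588 = \frac{122539}{4}$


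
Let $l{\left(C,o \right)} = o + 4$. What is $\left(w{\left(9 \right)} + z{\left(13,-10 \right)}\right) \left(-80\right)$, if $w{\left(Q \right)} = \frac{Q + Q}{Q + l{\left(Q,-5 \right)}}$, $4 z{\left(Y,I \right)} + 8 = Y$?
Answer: $-280$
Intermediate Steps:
$l{\left(C,o \right)} = 4 + o$
$z{\left(Y,I \right)} = -2 + \frac{Y}{4}$
$w{\left(Q \right)} = \frac{2 Q}{-1 + Q}$ ($w{\left(Q \right)} = \frac{Q + Q}{Q + \left(4 - 5\right)} = \frac{2 Q}{Q - 1} = \frac{2 Q}{-1 + Q}$)
$\left(w{\left(9 \right)} + z{\left(13,-10 \right)}\right) \left(-80\right) = \left(2 \cdot 9 \frac{1}{-1 + 9} + \left(-2 + \frac{1}{4} \cdot 13\right)\right) \left(-80\right) = \left(2 \cdot 9 \cdot \frac{1}{8} + \left(-2 + \frac{13}{4}\right)\right) \left(-80\right) = \left(2 \cdot 9 \cdot \frac{1}{8} + \frac{5}{4}\right) \left(-80\right) = \left(\frac{9}{4} + \frac{5}{4}\right) \left(-80\right) = \frac{7}{2} \left(-80\right) = -280$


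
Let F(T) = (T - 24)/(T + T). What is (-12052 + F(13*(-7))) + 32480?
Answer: 3718011/182 ≈ 20429.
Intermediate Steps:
F(T) = (-24 + T)/(2*T) (F(T) = (-24 + T)/((2*T)) = (-24 + T)*(1/(2*T)) = (-24 + T)/(2*T))
(-12052 + F(13*(-7))) + 32480 = (-12052 + (-24 + 13*(-7))/(2*((13*(-7))))) + 32480 = (-12052 + (½)*(-24 - 91)/(-91)) + 32480 = (-12052 + (½)*(-1/91)*(-115)) + 32480 = (-12052 + 115/182) + 32480 = -2193349/182 + 32480 = 3718011/182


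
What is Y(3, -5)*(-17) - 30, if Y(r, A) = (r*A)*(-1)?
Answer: -285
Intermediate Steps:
Y(r, A) = -A*r (Y(r, A) = (A*r)*(-1) = -A*r)
Y(3, -5)*(-17) - 30 = -1*(-5)*3*(-17) - 30 = 15*(-17) - 30 = -255 - 30 = -285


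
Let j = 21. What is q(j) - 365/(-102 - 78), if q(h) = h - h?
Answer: 73/36 ≈ 2.0278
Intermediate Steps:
q(h) = 0
q(j) - 365/(-102 - 78) = 0 - 365/(-102 - 78) = 0 - 365/(-180) = 0 - 365*(-1/180) = 0 + 73/36 = 73/36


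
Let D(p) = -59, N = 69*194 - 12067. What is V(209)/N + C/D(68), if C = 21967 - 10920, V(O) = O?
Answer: -14558662/77821 ≈ -187.08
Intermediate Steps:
N = 1319 (N = 13386 - 12067 = 1319)
C = 11047
V(209)/N + C/D(68) = 209/1319 + 11047/(-59) = 209*(1/1319) + 11047*(-1/59) = 209/1319 - 11047/59 = -14558662/77821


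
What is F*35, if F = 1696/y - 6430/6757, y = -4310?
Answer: -137106102/2912267 ≈ -47.079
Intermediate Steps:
F = -19586586/14561335 (F = 1696/(-4310) - 6430/6757 = 1696*(-1/4310) - 6430*1/6757 = -848/2155 - 6430/6757 = -19586586/14561335 ≈ -1.3451)
F*35 = -19586586/14561335*35 = -137106102/2912267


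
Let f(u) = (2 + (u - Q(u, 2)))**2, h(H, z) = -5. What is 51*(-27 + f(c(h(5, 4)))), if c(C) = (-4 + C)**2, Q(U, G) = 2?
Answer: 333234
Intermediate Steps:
f(u) = u**2 (f(u) = (2 + (u - 1*2))**2 = (2 + (u - 2))**2 = (2 + (-2 + u))**2 = u**2)
51*(-27 + f(c(h(5, 4)))) = 51*(-27 + ((-4 - 5)**2)**2) = 51*(-27 + ((-9)**2)**2) = 51*(-27 + 81**2) = 51*(-27 + 6561) = 51*6534 = 333234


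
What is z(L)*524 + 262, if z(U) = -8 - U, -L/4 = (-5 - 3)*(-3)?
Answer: 46374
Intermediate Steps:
L = -96 (L = -4*(-5 - 3)*(-3) = -(-32)*(-3) = -4*24 = -96)
z(L)*524 + 262 = (-8 - 1*(-96))*524 + 262 = (-8 + 96)*524 + 262 = 88*524 + 262 = 46112 + 262 = 46374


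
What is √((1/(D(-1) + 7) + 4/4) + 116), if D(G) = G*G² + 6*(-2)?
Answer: √4206/6 ≈ 10.809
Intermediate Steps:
D(G) = -12 + G³ (D(G) = G³ - 12 = -12 + G³)
√((1/(D(-1) + 7) + 4/4) + 116) = √((1/((-12 + (-1)³) + 7) + 4/4) + 116) = √((1/((-12 - 1) + 7) + (¼)*4) + 116) = √((1/(-13 + 7) + 1) + 116) = √((1/(-6) + 1) + 116) = √((-⅙ + 1) + 116) = √(⅚ + 116) = √(701/6) = √4206/6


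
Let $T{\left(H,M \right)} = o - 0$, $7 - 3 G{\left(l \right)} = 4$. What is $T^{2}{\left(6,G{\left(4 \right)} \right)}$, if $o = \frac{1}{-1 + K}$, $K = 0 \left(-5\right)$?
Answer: $1$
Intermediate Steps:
$K = 0$
$G{\left(l \right)} = 1$ ($G{\left(l \right)} = \frac{7}{3} - \frac{4}{3} = 1$)
$o = -1$ ($o = \frac{1}{-1 + 0} = \frac{1}{-1} = -1$)
$T{\left(H,M \right)} = -1$ ($T{\left(H,M \right)} = -1 - 0 = -1 + 0 = -1$)
$T^{2}{\left(6,G{\left(4 \right)} \right)} = \left(-1\right)^{2} = 1$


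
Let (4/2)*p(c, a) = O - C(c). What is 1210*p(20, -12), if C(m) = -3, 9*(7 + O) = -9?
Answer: -3025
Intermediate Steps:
O = -8 (O = -7 + (1/9)*(-9) = -7 - 1 = -8)
p(c, a) = -5/2 (p(c, a) = (-8 - 1*(-3))/2 = (-8 + 3)/2 = (1/2)*(-5) = -5/2)
1210*p(20, -12) = 1210*(-5/2) = -3025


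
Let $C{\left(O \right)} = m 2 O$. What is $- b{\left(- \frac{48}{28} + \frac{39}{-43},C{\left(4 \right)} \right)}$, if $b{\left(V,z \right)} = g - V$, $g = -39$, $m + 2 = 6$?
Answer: $\frac{10950}{301} \approx 36.379$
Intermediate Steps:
$m = 4$ ($m = -2 + 6 = 4$)
$C{\left(O \right)} = 8 O$ ($C{\left(O \right)} = 4 \cdot 2 O = 8 O$)
$b{\left(V,z \right)} = -39 - V$
$- b{\left(- \frac{48}{28} + \frac{39}{-43},C{\left(4 \right)} \right)} = - (-39 - \left(- \frac{48}{28} + \frac{39}{-43}\right)) = - (-39 - \left(\left(-48\right) \frac{1}{28} + 39 \left(- \frac{1}{43}\right)\right)) = - (-39 - \left(- \frac{12}{7} - \frac{39}{43}\right)) = - (-39 - - \frac{789}{301}) = - (-39 + \frac{789}{301}) = \left(-1\right) \left(- \frac{10950}{301}\right) = \frac{10950}{301}$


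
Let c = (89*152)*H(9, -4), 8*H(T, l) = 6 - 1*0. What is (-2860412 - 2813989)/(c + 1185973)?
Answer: -5674401/1196119 ≈ -4.7440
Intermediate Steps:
H(T, l) = ¾ (H(T, l) = (6 - 1*0)/8 = (6 + 0)/8 = (⅛)*6 = ¾)
c = 10146 (c = (89*152)*(¾) = 13528*(¾) = 10146)
(-2860412 - 2813989)/(c + 1185973) = (-2860412 - 2813989)/(10146 + 1185973) = -5674401/1196119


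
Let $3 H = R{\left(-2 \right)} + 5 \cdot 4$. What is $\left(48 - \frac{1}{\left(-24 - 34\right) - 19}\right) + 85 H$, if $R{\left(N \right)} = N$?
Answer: $\frac{42967}{77} \approx 558.01$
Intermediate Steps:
$H = 6$ ($H = \frac{-2 + 5 \cdot 4}{3} = \frac{-2 + 20}{3} = \frac{1}{3} \cdot 18 = 6$)
$\left(48 - \frac{1}{\left(-24 - 34\right) - 19}\right) + 85 H = \left(48 - \frac{1}{\left(-24 - 34\right) - 19}\right) + 85 \cdot 6 = \left(48 - \frac{1}{-58 - 19}\right) + 510 = \left(48 - \frac{1}{-77}\right) + 510 = \left(48 - - \frac{1}{77}\right) + 510 = \left(48 + \frac{1}{77}\right) + 510 = \frac{3697}{77} + 510 = \frac{42967}{77}$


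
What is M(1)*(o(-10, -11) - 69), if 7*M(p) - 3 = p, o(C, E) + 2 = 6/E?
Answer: -3148/77 ≈ -40.883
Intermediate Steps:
o(C, E) = -2 + 6/E
M(p) = 3/7 + p/7
M(1)*(o(-10, -11) - 69) = (3/7 + (1/7)*1)*((-2 + 6/(-11)) - 69) = (3/7 + 1/7)*((-2 + 6*(-1/11)) - 69) = 4*((-2 - 6/11) - 69)/7 = 4*(-28/11 - 69)/7 = (4/7)*(-787/11) = -3148/77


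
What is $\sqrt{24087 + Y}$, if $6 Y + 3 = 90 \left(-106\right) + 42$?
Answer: $\frac{\sqrt{90014}}{2} \approx 150.01$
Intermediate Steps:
$Y = - \frac{3167}{2}$ ($Y = - \frac{1}{2} + \frac{90 \left(-106\right) + 42}{6} = - \frac{1}{2} + \frac{-9540 + 42}{6} = - \frac{1}{2} + \frac{1}{6} \left(-9498\right) = - \frac{1}{2} - 1583 = - \frac{3167}{2} \approx -1583.5$)
$\sqrt{24087 + Y} = \sqrt{24087 - \frac{3167}{2}} = \sqrt{\frac{45007}{2}} = \frac{\sqrt{90014}}{2}$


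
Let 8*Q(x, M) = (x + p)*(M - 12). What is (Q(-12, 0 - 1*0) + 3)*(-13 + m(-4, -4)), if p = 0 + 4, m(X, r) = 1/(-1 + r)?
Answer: -198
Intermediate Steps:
p = 4
Q(x, M) = (-12 + M)*(4 + x)/8 (Q(x, M) = ((x + 4)*(M - 12))/8 = ((4 + x)*(-12 + M))/8 = ((-12 + M)*(4 + x))/8 = (-12 + M)*(4 + x)/8)
(Q(-12, 0 - 1*0) + 3)*(-13 + m(-4, -4)) = ((-6 + (0 - 1*0)/2 - 3/2*(-12) + (⅛)*(0 - 1*0)*(-12)) + 3)*(-13 + 1/(-1 - 4)) = ((-6 + (0 + 0)/2 + 18 + (⅛)*(0 + 0)*(-12)) + 3)*(-13 + 1/(-5)) = ((-6 + (½)*0 + 18 + (⅛)*0*(-12)) + 3)*(-13 - ⅕) = ((-6 + 0 + 18 + 0) + 3)*(-66/5) = (12 + 3)*(-66/5) = 15*(-66/5) = -198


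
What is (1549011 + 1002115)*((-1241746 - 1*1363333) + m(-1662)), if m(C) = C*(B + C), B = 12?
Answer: 350068060846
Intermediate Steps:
m(C) = C*(12 + C)
(1549011 + 1002115)*((-1241746 - 1*1363333) + m(-1662)) = (1549011 + 1002115)*((-1241746 - 1*1363333) - 1662*(12 - 1662)) = 2551126*((-1241746 - 1363333) - 1662*(-1650)) = 2551126*(-2605079 + 2742300) = 2551126*137221 = 350068060846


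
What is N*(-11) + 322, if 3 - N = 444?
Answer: 5173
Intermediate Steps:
N = -441 (N = 3 - 1*444 = 3 - 444 = -441)
N*(-11) + 322 = -441*(-11) + 322 = 4851 + 322 = 5173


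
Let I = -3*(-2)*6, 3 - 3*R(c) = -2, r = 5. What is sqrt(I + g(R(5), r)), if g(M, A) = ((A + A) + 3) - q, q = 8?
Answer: sqrt(41) ≈ 6.4031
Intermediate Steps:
R(c) = 5/3 (R(c) = 1 - 1/3*(-2) = 1 + 2/3 = 5/3)
g(M, A) = -5 + 2*A (g(M, A) = ((A + A) + 3) - 1*8 = (2*A + 3) - 8 = (3 + 2*A) - 8 = -5 + 2*A)
I = 36 (I = 6*6 = 36)
sqrt(I + g(R(5), r)) = sqrt(36 + (-5 + 2*5)) = sqrt(36 + (-5 + 10)) = sqrt(36 + 5) = sqrt(41)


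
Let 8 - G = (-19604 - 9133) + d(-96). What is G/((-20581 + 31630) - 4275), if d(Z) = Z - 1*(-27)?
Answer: 14407/3387 ≈ 4.2536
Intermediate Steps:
d(Z) = 27 + Z (d(Z) = Z + 27 = 27 + Z)
G = 28814 (G = 8 - ((-19604 - 9133) + (27 - 96)) = 8 - (-28737 - 69) = 8 - 1*(-28806) = 8 + 28806 = 28814)
G/((-20581 + 31630) - 4275) = 28814/((-20581 + 31630) - 4275) = 28814/(11049 - 4275) = 28814/6774 = 28814*(1/6774) = 14407/3387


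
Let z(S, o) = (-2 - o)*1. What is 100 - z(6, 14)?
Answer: 116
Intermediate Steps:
z(S, o) = -2 - o
100 - z(6, 14) = 100 - (-2 - 1*14) = 100 - (-2 - 14) = 100 - 1*(-16) = 100 + 16 = 116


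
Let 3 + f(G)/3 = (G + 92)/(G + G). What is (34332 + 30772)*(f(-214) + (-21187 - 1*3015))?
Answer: -168650967992/107 ≈ -1.5762e+9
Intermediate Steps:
f(G) = -9 + 3*(92 + G)/(2*G) (f(G) = -9 + 3*((G + 92)/(G + G)) = -9 + 3*((92 + G)/((2*G))) = -9 + 3*((92 + G)*(1/(2*G))) = -9 + 3*((92 + G)/(2*G)) = -9 + 3*(92 + G)/(2*G))
(34332 + 30772)*(f(-214) + (-21187 - 1*3015)) = (34332 + 30772)*((-15/2 + 138/(-214)) + (-21187 - 1*3015)) = 65104*((-15/2 + 138*(-1/214)) + (-21187 - 3015)) = 65104*((-15/2 - 69/107) - 24202) = 65104*(-1743/214 - 24202) = 65104*(-5180971/214) = -168650967992/107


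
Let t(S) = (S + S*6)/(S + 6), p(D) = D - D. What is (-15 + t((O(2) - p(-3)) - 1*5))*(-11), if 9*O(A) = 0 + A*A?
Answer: 5302/13 ≈ 407.85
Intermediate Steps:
O(A) = A²/9 (O(A) = (0 + A*A)/9 = (0 + A²)/9 = A²/9)
p(D) = 0
t(S) = 7*S/(6 + S) (t(S) = (S + 6*S)/(6 + S) = (7*S)/(6 + S) = 7*S/(6 + S))
(-15 + t((O(2) - p(-3)) - 1*5))*(-11) = (-15 + 7*(((⅑)*2² - 1*0) - 1*5)/(6 + (((⅑)*2² - 1*0) - 1*5)))*(-11) = (-15 + 7*(((⅑)*4 + 0) - 5)/(6 + (((⅑)*4 + 0) - 5)))*(-11) = (-15 + 7*((4/9 + 0) - 5)/(6 + ((4/9 + 0) - 5)))*(-11) = (-15 + 7*(4/9 - 5)/(6 + (4/9 - 5)))*(-11) = (-15 + 7*(-41/9)/(6 - 41/9))*(-11) = (-15 + 7*(-41/9)/(13/9))*(-11) = (-15 + 7*(-41/9)*(9/13))*(-11) = (-15 - 287/13)*(-11) = -482/13*(-11) = 5302/13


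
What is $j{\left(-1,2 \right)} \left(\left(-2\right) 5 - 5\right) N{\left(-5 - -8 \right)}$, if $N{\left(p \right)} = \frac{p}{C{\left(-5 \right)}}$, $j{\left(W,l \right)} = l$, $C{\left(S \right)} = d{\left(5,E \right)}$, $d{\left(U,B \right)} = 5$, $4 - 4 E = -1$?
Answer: $-18$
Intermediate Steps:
$E = \frac{5}{4}$ ($E = 1 - - \frac{1}{4} = 1 + \frac{1}{4} = \frac{5}{4} \approx 1.25$)
$C{\left(S \right)} = 5$
$N{\left(p \right)} = \frac{p}{5}$
$j{\left(-1,2 \right)} \left(\left(-2\right) 5 - 5\right) N{\left(-5 - -8 \right)} = 2 \left(\left(-2\right) 5 - 5\right) \frac{-5 - -8}{5} = 2 \left(-10 - 5\right) \frac{-5 + 8}{5} = 2 \left(-15\right) \frac{1}{5} \cdot 3 = \left(-30\right) \frac{3}{5} = -18$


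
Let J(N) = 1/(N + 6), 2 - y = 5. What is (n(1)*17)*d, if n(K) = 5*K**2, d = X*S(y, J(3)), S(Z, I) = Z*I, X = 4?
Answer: -340/3 ≈ -113.33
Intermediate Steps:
y = -3 (y = 2 - 1*5 = 2 - 5 = -3)
J(N) = 1/(6 + N)
S(Z, I) = I*Z
d = -4/3 (d = 4*(-3/(6 + 3)) = 4*(-3/9) = 4*((1/9)*(-3)) = 4*(-1/3) = -4/3 ≈ -1.3333)
(n(1)*17)*d = ((5*1**2)*17)*(-4/3) = ((5*1)*17)*(-4/3) = (5*17)*(-4/3) = 85*(-4/3) = -340/3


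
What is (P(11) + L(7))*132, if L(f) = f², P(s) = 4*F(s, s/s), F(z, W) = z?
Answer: 12276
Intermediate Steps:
P(s) = 4*s
(P(11) + L(7))*132 = (4*11 + 7²)*132 = (44 + 49)*132 = 93*132 = 12276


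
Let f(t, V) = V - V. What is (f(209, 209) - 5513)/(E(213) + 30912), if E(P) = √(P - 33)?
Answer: -14201488/79629297 + 5513*√5/159258594 ≈ -0.17827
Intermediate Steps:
f(t, V) = 0
E(P) = √(-33 + P)
(f(209, 209) - 5513)/(E(213) + 30912) = (0 - 5513)/(√(-33 + 213) + 30912) = -5513/(√180 + 30912) = -5513/(6*√5 + 30912) = -5513/(30912 + 6*√5)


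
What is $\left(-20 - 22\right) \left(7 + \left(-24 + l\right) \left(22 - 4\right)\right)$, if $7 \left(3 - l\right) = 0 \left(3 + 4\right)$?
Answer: $15582$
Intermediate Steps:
$l = 3$ ($l = 3 - \frac{0 \left(3 + 4\right)}{7} = 3 - \frac{0 \cdot 7}{7} = 3 - 0 = 3 + 0 = 3$)
$\left(-20 - 22\right) \left(7 + \left(-24 + l\right) \left(22 - 4\right)\right) = \left(-20 - 22\right) \left(7 + \left(-24 + 3\right) \left(22 - 4\right)\right) = - 42 \left(7 - 378\right) = \left(-42\right) \left(-371\right) = 15582$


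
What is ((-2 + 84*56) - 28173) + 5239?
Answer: -18232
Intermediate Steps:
((-2 + 84*56) - 28173) + 5239 = ((-2 + 4704) - 28173) + 5239 = (4702 - 28173) + 5239 = -23471 + 5239 = -18232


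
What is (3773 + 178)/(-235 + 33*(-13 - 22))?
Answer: -3951/1390 ≈ -2.8424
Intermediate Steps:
(3773 + 178)/(-235 + 33*(-13 - 22)) = 3951/(-235 + 33*(-35)) = 3951/(-235 - 1155) = 3951/(-1390) = 3951*(-1/1390) = -3951/1390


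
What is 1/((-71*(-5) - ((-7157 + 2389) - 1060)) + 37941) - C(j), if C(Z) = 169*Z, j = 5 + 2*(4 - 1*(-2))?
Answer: -126768251/44124 ≈ -2873.0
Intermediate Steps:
j = 17 (j = 5 + 2*(4 + 2) = 5 + 2*6 = 5 + 12 = 17)
1/((-71*(-5) - ((-7157 + 2389) - 1060)) + 37941) - C(j) = 1/((-71*(-5) - ((-7157 + 2389) - 1060)) + 37941) - 169*17 = 1/((355 - (-4768 - 1060)) + 37941) - 1*2873 = 1/((355 - 1*(-5828)) + 37941) - 2873 = 1/((355 + 5828) + 37941) - 2873 = 1/(6183 + 37941) - 2873 = 1/44124 - 2873 = -126768251/44124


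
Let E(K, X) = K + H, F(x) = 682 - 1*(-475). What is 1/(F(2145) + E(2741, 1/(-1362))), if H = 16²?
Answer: 1/4154 ≈ 0.00024073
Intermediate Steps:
H = 256
F(x) = 1157 (F(x) = 682 + 475 = 1157)
E(K, X) = 256 + K (E(K, X) = K + 256 = 256 + K)
1/(F(2145) + E(2741, 1/(-1362))) = 1/(1157 + (256 + 2741)) = 1/(1157 + 2997) = 1/4154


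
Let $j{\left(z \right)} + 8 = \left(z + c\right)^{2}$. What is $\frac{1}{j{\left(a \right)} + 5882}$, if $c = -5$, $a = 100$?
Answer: $\frac{1}{14899} \approx 6.7119 \cdot 10^{-5}$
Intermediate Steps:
$j{\left(z \right)} = -8 + \left(-5 + z\right)^{2}$ ($j{\left(z \right)} = -8 + \left(z - 5\right)^{2} = -8 + \left(-5 + z\right)^{2}$)
$\frac{1}{j{\left(a \right)} + 5882} = \frac{1}{\left(-8 + \left(-5 + 100\right)^{2}\right) + 5882} = \frac{1}{\left(-8 + 95^{2}\right) + 5882} = \frac{1}{\left(-8 + 9025\right) + 5882} = \frac{1}{9017 + 5882} = \frac{1}{14899}$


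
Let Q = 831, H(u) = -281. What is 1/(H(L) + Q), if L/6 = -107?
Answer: 1/550 ≈ 0.0018182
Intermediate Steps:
L = -642 (L = 6*(-107) = -642)
1/(H(L) + Q) = 1/(-281 + 831) = 1/550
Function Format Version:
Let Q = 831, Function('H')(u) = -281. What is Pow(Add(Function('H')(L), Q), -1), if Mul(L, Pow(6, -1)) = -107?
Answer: Rational(1, 550) ≈ 0.0018182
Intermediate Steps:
L = -642 (L = Mul(6, -107) = -642)
Pow(Add(Function('H')(L), Q), -1) = Pow(Add(-281, 831), -1) = Pow(550, -1) = Rational(1, 550)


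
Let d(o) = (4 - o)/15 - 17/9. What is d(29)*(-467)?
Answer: 14944/9 ≈ 1660.4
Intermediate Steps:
d(o) = -73/45 - o/15 (d(o) = (4 - o)*(1/15) - 17*1/9 = (4/15 - o/15) - 17/9 = -73/45 - o/15)
d(29)*(-467) = (-73/45 - 1/15*29)*(-467) = (-73/45 - 29/15)*(-467) = -32/9*(-467) = 14944/9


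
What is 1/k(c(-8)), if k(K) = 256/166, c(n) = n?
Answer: 83/128 ≈ 0.64844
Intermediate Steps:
k(K) = 128/83 (k(K) = 256*(1/166) = 128/83)
1/k(c(-8)) = 1/(128/83) = 83/128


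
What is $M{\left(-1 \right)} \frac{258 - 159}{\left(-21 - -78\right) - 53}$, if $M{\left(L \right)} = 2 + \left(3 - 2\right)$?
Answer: $\frac{297}{4} \approx 74.25$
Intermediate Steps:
$M{\left(L \right)} = 3$ ($M{\left(L \right)} = 2 + 1 = 3$)
$M{\left(-1 \right)} \frac{258 - 159}{\left(-21 - -78\right) - 53} = 3 \frac{258 - 159}{\left(-21 - -78\right) - 53} = 3 \frac{99}{\left(-21 + 78\right) - 53} = 3 \frac{99}{57 - 53} = 3 \cdot \frac{99}{4} = \frac{297}{4}$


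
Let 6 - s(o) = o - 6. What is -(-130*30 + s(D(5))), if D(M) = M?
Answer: 3893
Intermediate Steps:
s(o) = 12 - o (s(o) = 6 - (o - 6) = 6 - (-6 + o) = 6 + (6 - o) = 12 - o)
-(-130*30 + s(D(5))) = -(-130*30 + (12 - 1*5)) = -(-3900 + (12 - 5)) = -(-3900 + 7) = -1*(-3893) = 3893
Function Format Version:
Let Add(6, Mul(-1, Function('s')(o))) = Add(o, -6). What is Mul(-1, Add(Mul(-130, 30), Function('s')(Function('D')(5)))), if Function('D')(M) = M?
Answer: 3893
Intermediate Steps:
Function('s')(o) = Add(12, Mul(-1, o)) (Function('s')(o) = Add(6, Mul(-1, Add(o, -6))) = Add(6, Mul(-1, Add(-6, o))) = Add(6, Add(6, Mul(-1, o))) = Add(12, Mul(-1, o)))
Mul(-1, Add(Mul(-130, 30), Function('s')(Function('D')(5)))) = Mul(-1, Add(Mul(-130, 30), Add(12, Mul(-1, 5)))) = Mul(-1, Add(-3900, Add(12, -5))) = Mul(-1, Add(-3900, 7)) = Mul(-1, -3893) = 3893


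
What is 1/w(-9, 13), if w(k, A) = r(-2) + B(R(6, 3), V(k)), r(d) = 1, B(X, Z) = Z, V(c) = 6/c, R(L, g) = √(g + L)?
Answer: 3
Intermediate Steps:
R(L, g) = √(L + g)
w(k, A) = 1 + 6/k
1/w(-9, 13) = 1/((6 - 9)/(-9)) = 1/(-⅑*(-3)) = 1/(⅓) = 3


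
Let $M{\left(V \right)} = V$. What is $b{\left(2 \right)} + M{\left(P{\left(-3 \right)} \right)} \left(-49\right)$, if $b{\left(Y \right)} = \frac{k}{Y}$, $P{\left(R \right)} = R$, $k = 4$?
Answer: $149$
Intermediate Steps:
$b{\left(Y \right)} = \frac{4}{Y}$
$b{\left(2 \right)} + M{\left(P{\left(-3 \right)} \right)} \left(-49\right) = \frac{4}{2} - -147 = 4 \cdot \frac{1}{2} + 147 = 2 + 147 = 149$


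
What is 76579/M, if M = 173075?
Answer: 76579/173075 ≈ 0.44246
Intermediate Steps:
76579/M = 76579/173075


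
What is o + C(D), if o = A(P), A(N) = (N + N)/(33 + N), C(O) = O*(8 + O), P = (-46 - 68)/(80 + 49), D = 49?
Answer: 3857057/1381 ≈ 2792.9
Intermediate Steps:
P = -38/43 (P = -114/129 = -114*1/129 = -38/43 ≈ -0.88372)
A(N) = 2*N/(33 + N) (A(N) = (2*N)/(33 + N) = 2*N/(33 + N))
o = -76/1381 (o = 2*(-38/43)/(33 - 38/43) = 2*(-38/43)/(1381/43) = 2*(-38/43)*(43/1381) = -76/1381 ≈ -0.055033)
o + C(D) = -76/1381 + 49*(8 + 49) = -76/1381 + 49*57 = -76/1381 + 2793 = 3857057/1381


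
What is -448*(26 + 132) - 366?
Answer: -71150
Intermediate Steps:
-448*(26 + 132) - 366 = -448*158 - 366 = -70784 - 366 = -71150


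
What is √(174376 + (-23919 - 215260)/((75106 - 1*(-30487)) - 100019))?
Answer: √5416437763230/5574 ≈ 417.53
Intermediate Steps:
√(174376 + (-23919 - 215260)/((75106 - 1*(-30487)) - 100019)) = √(174376 - 239179/((75106 + 30487) - 100019)) = √(174376 - 239179/(105593 - 100019)) = √(174376 - 239179/5574) = √(971732645/5574) = √5416437763230/5574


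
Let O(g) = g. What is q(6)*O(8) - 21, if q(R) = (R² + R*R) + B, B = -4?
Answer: 523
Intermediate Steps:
q(R) = -4 + 2*R² (q(R) = (R² + R*R) - 4 = (R² + R²) - 4 = 2*R² - 4 = -4 + 2*R²)
q(6)*O(8) - 21 = (-4 + 2*6²)*8 - 21 = (-4 + 2*36)*8 - 21 = (-4 + 72)*8 - 21 = 68*8 - 21 = 544 - 21 = 523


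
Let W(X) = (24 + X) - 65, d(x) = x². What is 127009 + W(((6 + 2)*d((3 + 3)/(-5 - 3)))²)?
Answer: 507953/4 ≈ 1.2699e+5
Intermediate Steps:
W(X) = -41 + X
127009 + W(((6 + 2)*d((3 + 3)/(-5 - 3)))²) = 127009 + (-41 + ((6 + 2)*((3 + 3)/(-5 - 3))²)²) = 127009 + (-41 + (8*(6/(-8))²)²) = 127009 + (-41 + (8*(6*(-⅛))²)²) = 127009 + (-41 + (8*(-¾)²)²) = 127009 + (-41 + (8*(9/16))²) = 127009 + (-41 + (9/2)²) = 127009 + (-41 + 81/4) = 127009 - 83/4 = 507953/4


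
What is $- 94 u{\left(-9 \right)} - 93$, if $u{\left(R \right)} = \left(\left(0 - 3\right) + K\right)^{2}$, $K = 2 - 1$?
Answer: $-469$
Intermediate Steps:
$K = 1$ ($K = 2 - 1 = 1$)
$u{\left(R \right)} = 4$ ($u{\left(R \right)} = \left(\left(0 - 3\right) + 1\right)^{2} = \left(-3 + 1\right)^{2} = \left(-2\right)^{2} = 4$)
$- 94 u{\left(-9 \right)} - 93 = \left(-94\right) 4 - 93 = -376 - 93 = -469$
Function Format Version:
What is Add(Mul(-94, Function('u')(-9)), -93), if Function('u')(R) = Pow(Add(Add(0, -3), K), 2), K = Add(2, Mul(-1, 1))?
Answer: -469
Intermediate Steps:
K = 1 (K = Add(2, -1) = 1)
Function('u')(R) = 4 (Function('u')(R) = Pow(Add(Add(0, -3), 1), 2) = Pow(Add(-3, 1), 2) = Pow(-2, 2) = 4)
Add(Mul(-94, Function('u')(-9)), -93) = Add(Mul(-94, 4), -93) = Add(-376, -93) = -469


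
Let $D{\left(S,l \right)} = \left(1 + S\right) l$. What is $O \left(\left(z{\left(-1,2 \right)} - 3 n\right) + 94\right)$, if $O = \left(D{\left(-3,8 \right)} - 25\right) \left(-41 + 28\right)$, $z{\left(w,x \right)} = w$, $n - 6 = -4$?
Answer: $46371$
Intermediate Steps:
$n = 2$ ($n = 6 - 4 = 2$)
$D{\left(S,l \right)} = l \left(1 + S\right)$
$O = 533$ ($O = \left(8 \left(1 - 3\right) - 25\right) \left(-41 + 28\right) = \left(8 \left(-2\right) - 25\right) \left(-13\right) = \left(-16 - 25\right) \left(-13\right) = \left(-41\right) \left(-13\right) = 533$)
$O \left(\left(z{\left(-1,2 \right)} - 3 n\right) + 94\right) = 533 \left(\left(-1 - 6\right) + 94\right) = 533 \left(-7 + 94\right) = 533 \cdot 87 = 46371$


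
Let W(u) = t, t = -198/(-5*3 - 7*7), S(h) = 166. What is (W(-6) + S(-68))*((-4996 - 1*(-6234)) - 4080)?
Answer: -7689031/16 ≈ -4.8056e+5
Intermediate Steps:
t = 99/32 (t = -198/(-15 - 49) = -198/(-64) = -198*(-1/64) = 99/32 ≈ 3.0938)
W(u) = 99/32
(W(-6) + S(-68))*((-4996 - 1*(-6234)) - 4080) = (99/32 + 166)*((-4996 - 1*(-6234)) - 4080) = 5411*((-4996 + 6234) - 4080)/32 = 5411*(1238 - 4080)/32 = (5411/32)*(-2842) = -7689031/16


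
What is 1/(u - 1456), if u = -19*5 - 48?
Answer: -1/1599 ≈ -0.00062539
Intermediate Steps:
u = -143 (u = -95 - 48 = -143)
1/(u - 1456) = 1/(-143 - 1456) = 1/(-1599) = -1/1599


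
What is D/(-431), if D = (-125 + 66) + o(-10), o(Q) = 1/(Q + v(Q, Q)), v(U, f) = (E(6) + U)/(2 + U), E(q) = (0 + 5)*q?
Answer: 1477/10775 ≈ 0.13708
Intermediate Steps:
E(q) = 5*q
v(U, f) = (30 + U)/(2 + U) (v(U, f) = (5*6 + U)/(2 + U) = (30 + U)/(2 + U))
o(Q) = 1/(Q + (30 + Q)/(2 + Q))
D = -1477/25 (D = (-125 + 66) + (2 - 10)/(30 - 10 - 10*(2 - 10)) = -59 - 8/(30 - 10 - 10*(-8)) = -59 - 8/(30 - 10 + 80) = -59 - 8/100 = -59 + (1/100)*(-8) = -59 - 2/25 = -1477/25 ≈ -59.080)
D/(-431) = -1477/25/(-431) = -1477/25*(-1/431) = 1477/10775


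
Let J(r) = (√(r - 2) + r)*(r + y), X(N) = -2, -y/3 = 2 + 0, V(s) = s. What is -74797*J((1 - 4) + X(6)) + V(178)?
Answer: -4113657 + 822767*I*√7 ≈ -4.1137e+6 + 2.1768e+6*I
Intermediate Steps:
y = -6 (y = -3*(2 + 0) = -3*2 = -6)
J(r) = (-6 + r)*(r + √(-2 + r)) (J(r) = (√(r - 2) + r)*(r - 6) = (√(-2 + r) + r)*(-6 + r) = (r + √(-2 + r))*(-6 + r) = (-6 + r)*(r + √(-2 + r)))
-74797*J((1 - 4) + X(6)) + V(178) = -74797*(((1 - 4) - 2)² - 6*((1 - 4) - 2) - 6*√(-2 + ((1 - 4) - 2)) + ((1 - 4) - 2)*√(-2 + ((1 - 4) - 2))) + 178 = -74797*((-3 - 2)² - 6*(-3 - 2) - 6*√(-2 + (-3 - 2)) + (-3 - 2)*√(-2 + (-3 - 2))) + 178 = -74797*((-5)² - 6*(-5) - 6*√(-2 - 5) - 5*√(-2 - 5)) + 178 = -74797*(25 + 30 - 6*I*√7 - 5*I*√7) + 178 = -74797*(55 - 11*I*√7) + 178 = (-4113835 + 822767*I*√7) + 178 = -4113657 + 822767*I*√7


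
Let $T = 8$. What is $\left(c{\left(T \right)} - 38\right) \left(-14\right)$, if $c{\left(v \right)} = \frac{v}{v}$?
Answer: $518$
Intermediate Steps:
$c{\left(v \right)} = 1$
$\left(c{\left(T \right)} - 38\right) \left(-14\right) = \left(1 - 38\right) \left(-14\right) = \left(-37\right) \left(-14\right) = 518$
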